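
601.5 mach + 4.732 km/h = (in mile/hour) 4.582e+05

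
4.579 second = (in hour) 0.001272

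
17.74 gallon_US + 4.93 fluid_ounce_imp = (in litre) 67.29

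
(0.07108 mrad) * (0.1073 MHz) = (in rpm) 72.83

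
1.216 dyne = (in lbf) 2.734e-06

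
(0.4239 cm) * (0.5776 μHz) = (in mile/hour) 5.477e-09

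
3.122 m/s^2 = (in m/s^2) 3.122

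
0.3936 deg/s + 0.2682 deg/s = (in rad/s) 0.01155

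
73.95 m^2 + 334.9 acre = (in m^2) 1.355e+06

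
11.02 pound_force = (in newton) 49.02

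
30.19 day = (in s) 2.608e+06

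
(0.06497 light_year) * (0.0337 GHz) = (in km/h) 7.457e+22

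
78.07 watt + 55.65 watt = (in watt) 133.7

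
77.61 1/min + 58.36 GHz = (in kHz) 5.836e+07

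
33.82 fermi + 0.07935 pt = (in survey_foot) 9.184e-05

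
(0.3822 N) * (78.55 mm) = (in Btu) 2.846e-05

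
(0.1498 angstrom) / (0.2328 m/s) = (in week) 1.064e-16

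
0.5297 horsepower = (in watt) 395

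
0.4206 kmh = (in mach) 0.0003431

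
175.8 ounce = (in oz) 175.8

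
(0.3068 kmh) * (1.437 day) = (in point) 2.999e+07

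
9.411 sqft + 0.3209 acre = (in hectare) 0.13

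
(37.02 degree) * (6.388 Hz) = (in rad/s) 4.127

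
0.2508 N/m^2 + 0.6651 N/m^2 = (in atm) 9.039e-06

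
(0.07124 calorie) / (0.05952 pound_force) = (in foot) 3.694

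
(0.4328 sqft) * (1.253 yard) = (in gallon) 12.17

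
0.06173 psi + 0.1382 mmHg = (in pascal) 444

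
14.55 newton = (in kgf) 1.484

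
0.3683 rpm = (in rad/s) 0.03857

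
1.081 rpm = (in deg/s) 6.486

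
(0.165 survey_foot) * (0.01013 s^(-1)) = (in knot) 0.0009903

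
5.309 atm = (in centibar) 537.9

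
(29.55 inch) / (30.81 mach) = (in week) 1.183e-10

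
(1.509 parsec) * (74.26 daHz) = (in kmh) 1.245e+20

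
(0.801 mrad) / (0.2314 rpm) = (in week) 5.465e-08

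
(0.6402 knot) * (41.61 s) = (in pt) 3.885e+04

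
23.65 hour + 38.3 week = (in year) 0.7372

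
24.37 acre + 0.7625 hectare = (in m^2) 1.062e+05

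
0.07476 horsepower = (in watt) 55.75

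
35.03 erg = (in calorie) 8.372e-07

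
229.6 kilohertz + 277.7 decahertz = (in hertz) 2.324e+05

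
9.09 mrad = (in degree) 0.5208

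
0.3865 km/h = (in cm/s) 10.74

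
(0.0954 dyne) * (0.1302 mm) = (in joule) 1.242e-10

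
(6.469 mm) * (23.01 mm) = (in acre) 3.678e-08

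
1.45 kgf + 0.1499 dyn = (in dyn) 1.422e+06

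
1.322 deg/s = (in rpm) 0.2203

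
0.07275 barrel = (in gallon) 3.055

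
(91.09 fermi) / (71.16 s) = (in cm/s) 1.28e-13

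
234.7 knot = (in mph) 270.1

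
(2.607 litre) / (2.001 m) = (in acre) 3.219e-07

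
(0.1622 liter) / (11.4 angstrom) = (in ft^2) 1.531e+06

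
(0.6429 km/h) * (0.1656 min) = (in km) 0.001774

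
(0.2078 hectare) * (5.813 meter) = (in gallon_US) 3.191e+06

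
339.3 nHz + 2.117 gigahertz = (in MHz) 2117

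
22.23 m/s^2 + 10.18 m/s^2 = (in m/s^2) 32.41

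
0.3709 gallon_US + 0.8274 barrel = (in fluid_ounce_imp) 4679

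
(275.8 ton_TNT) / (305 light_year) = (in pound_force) 8.99e-08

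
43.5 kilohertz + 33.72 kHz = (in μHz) 7.722e+10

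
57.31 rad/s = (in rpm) 547.3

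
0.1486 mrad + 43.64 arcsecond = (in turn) 5.732e-05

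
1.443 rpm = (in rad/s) 0.1511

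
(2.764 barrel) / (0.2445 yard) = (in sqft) 21.16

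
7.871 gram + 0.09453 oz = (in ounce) 0.3722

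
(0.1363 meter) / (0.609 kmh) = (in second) 0.8057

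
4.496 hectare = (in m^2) 4.496e+04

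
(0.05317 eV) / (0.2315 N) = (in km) 3.68e-23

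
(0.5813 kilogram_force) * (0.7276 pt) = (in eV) 9.133e+15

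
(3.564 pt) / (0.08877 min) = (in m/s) 0.0002361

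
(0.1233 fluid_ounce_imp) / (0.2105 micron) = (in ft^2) 179.1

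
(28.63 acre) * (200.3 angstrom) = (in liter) 2.321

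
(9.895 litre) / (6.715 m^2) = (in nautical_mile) 7.957e-07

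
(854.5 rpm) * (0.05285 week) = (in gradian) 1.821e+08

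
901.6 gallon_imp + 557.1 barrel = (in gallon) 2.448e+04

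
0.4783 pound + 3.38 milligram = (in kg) 0.217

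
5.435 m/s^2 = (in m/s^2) 5.435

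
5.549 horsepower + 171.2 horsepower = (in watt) 1.318e+05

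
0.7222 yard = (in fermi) 6.604e+14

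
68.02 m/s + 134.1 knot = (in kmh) 493.2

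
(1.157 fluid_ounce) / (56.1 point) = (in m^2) 0.001729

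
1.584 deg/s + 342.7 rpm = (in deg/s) 2058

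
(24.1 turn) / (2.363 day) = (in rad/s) 0.0007417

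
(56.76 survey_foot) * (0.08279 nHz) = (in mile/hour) 3.204e-09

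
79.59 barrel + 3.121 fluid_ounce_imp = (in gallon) 3343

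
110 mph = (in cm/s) 4917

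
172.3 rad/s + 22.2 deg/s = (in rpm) 1649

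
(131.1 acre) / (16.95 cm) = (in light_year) 3.308e-10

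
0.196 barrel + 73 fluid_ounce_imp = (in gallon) 8.78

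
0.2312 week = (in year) 0.004434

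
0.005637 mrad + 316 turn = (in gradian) 1.264e+05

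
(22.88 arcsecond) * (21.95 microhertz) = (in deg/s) 1.395e-07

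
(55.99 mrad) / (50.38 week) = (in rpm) 1.755e-08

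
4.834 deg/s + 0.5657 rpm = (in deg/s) 8.228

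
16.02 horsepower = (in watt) 1.195e+04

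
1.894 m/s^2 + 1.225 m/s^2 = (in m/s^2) 3.119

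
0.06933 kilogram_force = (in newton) 0.6799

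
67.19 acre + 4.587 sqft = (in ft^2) 2.927e+06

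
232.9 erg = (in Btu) 2.207e-08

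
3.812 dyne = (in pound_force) 8.57e-06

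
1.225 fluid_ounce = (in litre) 0.03623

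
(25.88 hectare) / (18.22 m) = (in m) 1.42e+04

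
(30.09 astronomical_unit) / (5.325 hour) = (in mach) 6.896e+05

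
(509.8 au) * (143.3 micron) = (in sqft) 1.176e+11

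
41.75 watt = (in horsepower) 0.05599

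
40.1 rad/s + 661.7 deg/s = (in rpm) 493.2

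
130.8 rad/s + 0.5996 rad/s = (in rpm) 1255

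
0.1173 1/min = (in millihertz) 1.955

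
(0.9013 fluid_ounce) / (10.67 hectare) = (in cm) 2.498e-08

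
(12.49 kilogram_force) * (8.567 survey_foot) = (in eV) 1.996e+21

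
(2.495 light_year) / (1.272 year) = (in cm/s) 5.884e+10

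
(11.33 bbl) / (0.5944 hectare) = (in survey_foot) 0.0009943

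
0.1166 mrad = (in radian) 0.0001166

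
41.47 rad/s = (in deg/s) 2376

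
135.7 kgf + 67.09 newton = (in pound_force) 314.2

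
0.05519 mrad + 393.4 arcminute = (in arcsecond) 2.362e+04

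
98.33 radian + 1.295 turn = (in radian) 106.5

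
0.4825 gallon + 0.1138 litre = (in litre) 1.94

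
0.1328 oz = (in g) 3.765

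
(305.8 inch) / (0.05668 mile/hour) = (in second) 306.5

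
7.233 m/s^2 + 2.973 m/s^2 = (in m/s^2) 10.21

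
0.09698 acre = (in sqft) 4224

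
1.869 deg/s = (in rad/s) 0.03262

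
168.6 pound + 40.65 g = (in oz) 2699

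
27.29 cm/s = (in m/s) 0.2729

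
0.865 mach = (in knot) 572.5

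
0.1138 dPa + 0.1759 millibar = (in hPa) 0.176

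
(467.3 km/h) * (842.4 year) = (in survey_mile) 2.143e+09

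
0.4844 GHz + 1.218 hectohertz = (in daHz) 4.844e+07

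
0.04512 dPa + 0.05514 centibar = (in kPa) 0.05514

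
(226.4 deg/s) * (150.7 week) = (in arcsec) 7.429e+13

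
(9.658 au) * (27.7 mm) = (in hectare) 4.002e+06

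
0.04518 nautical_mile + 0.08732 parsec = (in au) 1.801e+04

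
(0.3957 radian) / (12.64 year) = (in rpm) 9.479e-09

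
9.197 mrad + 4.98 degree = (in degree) 5.507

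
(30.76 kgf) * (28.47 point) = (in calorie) 0.7241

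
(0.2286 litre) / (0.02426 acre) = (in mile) 1.447e-09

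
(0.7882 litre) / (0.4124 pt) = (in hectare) 0.0005418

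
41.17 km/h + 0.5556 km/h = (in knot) 22.53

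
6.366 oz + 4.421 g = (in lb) 0.4076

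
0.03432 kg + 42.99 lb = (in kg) 19.53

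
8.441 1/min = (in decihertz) 1.407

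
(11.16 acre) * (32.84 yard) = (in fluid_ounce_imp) 4.773e+10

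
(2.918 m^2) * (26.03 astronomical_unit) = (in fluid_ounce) 3.842e+17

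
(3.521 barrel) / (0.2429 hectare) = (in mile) 1.432e-07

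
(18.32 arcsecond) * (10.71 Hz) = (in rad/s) 0.0009512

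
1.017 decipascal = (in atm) 1.004e-06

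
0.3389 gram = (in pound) 0.0007471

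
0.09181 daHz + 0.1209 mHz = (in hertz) 0.9182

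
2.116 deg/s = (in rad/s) 0.03693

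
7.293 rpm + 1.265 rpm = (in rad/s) 0.8962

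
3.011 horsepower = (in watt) 2245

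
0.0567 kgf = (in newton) 0.556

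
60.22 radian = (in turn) 9.584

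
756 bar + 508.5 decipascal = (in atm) 746.1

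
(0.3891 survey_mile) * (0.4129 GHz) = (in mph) 5.784e+11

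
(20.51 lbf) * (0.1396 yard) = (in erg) 1.165e+08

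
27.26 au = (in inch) 1.606e+14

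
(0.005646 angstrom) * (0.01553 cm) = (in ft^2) 9.438e-16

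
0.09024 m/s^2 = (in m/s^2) 0.09024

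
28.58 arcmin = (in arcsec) 1715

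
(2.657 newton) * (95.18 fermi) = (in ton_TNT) 6.044e-23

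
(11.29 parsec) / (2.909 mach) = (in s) 3.517e+14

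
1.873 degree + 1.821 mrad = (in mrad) 34.51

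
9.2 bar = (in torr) 6901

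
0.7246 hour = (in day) 0.03019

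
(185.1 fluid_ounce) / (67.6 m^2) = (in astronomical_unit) 5.413e-16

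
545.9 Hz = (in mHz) 5.459e+05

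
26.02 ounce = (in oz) 26.02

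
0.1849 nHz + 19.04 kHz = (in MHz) 0.01904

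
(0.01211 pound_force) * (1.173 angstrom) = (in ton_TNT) 1.51e-21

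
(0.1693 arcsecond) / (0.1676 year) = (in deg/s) 8.898e-12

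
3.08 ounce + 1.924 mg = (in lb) 0.1925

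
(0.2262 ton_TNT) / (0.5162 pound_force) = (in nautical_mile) 2.226e+05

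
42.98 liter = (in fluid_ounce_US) 1453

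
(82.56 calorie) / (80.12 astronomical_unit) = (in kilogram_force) 2.939e-12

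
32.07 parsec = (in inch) 3.896e+19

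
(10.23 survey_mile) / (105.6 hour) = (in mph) 0.09688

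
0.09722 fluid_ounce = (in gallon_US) 0.0007595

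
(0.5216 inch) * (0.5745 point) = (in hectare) 2.685e-10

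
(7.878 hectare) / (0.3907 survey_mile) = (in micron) 1.253e+08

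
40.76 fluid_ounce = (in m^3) 0.001205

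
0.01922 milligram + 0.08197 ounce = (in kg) 0.002324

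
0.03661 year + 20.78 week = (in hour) 3812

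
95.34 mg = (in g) 0.09534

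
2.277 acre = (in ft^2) 9.919e+04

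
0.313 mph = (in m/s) 0.1399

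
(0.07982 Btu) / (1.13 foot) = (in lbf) 54.97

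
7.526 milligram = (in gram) 0.007526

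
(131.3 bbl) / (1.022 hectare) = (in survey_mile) 1.269e-06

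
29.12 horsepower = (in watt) 2.171e+04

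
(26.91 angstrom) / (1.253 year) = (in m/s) 6.81e-17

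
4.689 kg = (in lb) 10.34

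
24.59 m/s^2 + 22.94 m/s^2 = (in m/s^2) 47.53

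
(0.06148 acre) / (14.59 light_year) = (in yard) 1.971e-15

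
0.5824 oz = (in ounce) 0.5824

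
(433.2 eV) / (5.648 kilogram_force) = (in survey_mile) 7.786e-22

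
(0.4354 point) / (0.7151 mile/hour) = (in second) 0.0004805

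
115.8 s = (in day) 0.00134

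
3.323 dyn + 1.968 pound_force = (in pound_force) 1.968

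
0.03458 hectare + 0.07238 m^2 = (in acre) 0.08547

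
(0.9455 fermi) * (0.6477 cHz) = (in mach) 1.799e-20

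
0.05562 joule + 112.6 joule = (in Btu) 0.1068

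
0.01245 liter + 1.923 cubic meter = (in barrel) 12.1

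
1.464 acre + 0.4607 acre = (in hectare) 0.7789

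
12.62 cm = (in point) 357.7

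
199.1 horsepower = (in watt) 1.485e+05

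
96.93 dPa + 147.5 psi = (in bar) 10.17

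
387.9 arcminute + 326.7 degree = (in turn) 0.9255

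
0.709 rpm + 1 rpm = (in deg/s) 10.25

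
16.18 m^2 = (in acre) 0.003998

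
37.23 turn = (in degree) 1.34e+04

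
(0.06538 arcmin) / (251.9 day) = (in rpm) 8.345e-12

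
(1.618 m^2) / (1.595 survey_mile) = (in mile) 3.917e-07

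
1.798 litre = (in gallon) 0.475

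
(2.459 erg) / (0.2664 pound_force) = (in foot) 6.808e-07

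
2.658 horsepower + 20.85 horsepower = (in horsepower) 23.51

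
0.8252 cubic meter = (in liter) 825.2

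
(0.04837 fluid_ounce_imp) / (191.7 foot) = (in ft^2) 2.532e-07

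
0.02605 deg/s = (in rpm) 0.004342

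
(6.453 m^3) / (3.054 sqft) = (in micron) 2.274e+07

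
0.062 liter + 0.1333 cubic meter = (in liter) 133.4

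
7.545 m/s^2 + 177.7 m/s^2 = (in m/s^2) 185.2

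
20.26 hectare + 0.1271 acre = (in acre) 50.19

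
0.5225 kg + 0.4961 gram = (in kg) 0.523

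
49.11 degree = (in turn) 0.1364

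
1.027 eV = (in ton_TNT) 3.933e-29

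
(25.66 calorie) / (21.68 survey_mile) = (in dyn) 307.7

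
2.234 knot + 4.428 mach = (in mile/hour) 3375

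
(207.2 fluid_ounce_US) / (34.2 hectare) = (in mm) 1.792e-05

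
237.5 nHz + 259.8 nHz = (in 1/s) 4.973e-07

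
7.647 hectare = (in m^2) 7.647e+04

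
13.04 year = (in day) 4760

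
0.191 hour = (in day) 0.007958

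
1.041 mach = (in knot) 689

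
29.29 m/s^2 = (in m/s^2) 29.29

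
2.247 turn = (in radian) 14.12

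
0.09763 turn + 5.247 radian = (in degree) 335.8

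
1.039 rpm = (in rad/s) 0.1088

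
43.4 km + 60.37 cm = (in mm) 4.34e+07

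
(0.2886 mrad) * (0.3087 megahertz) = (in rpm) 850.8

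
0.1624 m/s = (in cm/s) 16.24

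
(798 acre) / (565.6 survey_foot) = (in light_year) 1.98e-12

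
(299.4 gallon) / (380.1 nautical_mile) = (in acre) 3.978e-10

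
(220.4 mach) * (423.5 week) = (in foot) 6.306e+13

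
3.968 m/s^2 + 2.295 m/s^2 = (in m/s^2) 6.263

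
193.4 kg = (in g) 1.934e+05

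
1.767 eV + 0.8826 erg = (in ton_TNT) 2.109e-17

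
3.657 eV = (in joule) 5.859e-19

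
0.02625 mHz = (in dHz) 0.0002625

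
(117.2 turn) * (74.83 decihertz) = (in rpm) 5.262e+04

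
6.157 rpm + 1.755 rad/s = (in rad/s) 2.4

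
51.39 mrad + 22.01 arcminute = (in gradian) 3.679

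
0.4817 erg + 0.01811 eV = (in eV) 3.007e+11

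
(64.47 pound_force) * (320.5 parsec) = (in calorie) 6.778e+20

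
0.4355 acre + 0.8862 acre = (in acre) 1.322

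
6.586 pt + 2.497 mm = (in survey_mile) 2.995e-06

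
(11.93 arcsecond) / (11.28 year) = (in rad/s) 1.626e-13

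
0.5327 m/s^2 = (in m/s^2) 0.5327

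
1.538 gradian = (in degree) 1.384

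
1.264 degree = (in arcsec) 4550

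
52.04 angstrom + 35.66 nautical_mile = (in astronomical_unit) 4.415e-07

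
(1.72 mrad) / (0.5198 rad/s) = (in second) 0.003309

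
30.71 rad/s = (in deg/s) 1760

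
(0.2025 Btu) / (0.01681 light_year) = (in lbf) 3.02e-13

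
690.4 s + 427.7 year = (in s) 1.349e+10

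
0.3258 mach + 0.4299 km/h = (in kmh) 399.8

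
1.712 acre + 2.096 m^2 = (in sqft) 7.46e+04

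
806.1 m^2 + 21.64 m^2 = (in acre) 0.2045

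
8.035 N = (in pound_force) 1.806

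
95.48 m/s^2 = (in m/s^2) 95.48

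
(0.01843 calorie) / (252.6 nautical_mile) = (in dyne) 0.01648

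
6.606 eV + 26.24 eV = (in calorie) 1.258e-18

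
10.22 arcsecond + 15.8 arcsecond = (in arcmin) 0.4337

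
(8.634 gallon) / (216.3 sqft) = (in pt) 4.61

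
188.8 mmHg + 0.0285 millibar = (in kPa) 25.17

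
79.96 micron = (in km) 7.996e-08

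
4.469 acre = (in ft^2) 1.947e+05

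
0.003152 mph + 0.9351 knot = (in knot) 0.9378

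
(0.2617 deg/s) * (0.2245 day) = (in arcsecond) 1.827e+07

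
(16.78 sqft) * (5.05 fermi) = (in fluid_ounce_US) 2.662e-10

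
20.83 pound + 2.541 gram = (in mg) 9.451e+06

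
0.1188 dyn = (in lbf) 2.671e-07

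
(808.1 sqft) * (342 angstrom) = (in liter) 0.002568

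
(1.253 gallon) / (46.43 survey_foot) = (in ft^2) 0.003608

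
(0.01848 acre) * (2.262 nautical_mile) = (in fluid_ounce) 1.059e+10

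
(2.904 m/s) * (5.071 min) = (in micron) 8.836e+08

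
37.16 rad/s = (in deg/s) 2129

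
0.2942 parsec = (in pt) 2.573e+19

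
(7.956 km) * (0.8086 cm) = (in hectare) 0.006433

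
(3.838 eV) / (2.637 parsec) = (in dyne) 7.557e-31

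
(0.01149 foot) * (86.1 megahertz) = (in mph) 6.745e+05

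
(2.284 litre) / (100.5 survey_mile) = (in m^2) 1.412e-08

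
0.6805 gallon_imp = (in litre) 3.094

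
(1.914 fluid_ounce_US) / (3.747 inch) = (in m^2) 0.0005947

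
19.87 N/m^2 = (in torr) 0.149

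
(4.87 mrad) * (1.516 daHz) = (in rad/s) 0.07383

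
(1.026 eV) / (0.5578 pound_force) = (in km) 6.625e-23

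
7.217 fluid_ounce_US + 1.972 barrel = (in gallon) 82.88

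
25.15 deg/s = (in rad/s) 0.439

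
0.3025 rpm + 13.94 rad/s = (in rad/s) 13.97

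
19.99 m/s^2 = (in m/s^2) 19.99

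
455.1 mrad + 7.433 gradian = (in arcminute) 1966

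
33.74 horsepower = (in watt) 2.516e+04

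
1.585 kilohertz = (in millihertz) 1.585e+06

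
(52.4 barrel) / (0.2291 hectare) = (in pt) 10.31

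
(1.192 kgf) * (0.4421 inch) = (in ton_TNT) 3.137e-11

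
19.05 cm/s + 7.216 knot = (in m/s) 3.903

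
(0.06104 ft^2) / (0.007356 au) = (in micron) 5.153e-06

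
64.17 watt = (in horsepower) 0.08605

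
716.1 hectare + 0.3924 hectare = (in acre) 1770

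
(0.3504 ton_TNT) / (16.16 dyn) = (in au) 60.64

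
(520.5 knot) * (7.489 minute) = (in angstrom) 1.203e+15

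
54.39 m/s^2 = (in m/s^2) 54.39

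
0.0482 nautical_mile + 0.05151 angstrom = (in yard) 97.62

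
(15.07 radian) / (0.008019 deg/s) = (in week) 0.178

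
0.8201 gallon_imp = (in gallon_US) 0.9849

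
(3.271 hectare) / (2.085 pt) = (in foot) 1.459e+08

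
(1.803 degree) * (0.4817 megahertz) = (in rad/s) 1.516e+04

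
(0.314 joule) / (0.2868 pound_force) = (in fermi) 2.461e+14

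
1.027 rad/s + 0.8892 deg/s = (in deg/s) 59.73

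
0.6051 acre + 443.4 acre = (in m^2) 1.797e+06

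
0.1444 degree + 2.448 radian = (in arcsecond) 5.055e+05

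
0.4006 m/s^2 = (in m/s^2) 0.4006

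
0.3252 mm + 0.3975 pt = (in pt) 1.319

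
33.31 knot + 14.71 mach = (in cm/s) 5.026e+05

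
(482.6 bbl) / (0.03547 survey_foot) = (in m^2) 7097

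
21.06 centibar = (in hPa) 210.6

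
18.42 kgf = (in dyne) 1.806e+07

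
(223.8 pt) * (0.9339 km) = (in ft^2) 793.7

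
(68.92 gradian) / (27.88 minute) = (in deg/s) 0.03708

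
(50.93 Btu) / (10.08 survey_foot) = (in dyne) 1.749e+09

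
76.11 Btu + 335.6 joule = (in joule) 8.064e+04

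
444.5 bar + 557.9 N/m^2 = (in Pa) 4.445e+07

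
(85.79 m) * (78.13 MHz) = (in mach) 1.969e+07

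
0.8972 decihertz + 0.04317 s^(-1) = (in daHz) 0.01329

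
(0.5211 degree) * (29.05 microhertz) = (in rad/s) 2.642e-07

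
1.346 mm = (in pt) 3.815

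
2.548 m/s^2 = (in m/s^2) 2.548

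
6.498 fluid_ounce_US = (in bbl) 0.001209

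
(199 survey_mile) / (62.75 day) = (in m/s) 0.05907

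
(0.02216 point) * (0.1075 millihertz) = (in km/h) 3.025e-09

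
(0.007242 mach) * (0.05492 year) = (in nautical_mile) 2306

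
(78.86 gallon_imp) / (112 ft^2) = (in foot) 0.113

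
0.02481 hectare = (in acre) 0.06131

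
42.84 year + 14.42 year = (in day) 2.09e+04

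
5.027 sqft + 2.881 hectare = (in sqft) 3.101e+05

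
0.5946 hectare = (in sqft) 6.4e+04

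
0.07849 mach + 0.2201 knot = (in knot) 52.17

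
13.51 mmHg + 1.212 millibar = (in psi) 0.2788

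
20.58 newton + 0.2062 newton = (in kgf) 2.12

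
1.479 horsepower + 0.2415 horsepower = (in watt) 1283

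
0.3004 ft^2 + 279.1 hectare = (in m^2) 2.791e+06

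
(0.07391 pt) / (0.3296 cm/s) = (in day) 9.156e-08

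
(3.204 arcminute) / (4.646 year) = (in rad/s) 6.361e-12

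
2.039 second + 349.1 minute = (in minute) 349.1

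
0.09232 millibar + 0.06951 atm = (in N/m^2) 7052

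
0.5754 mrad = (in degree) 0.03297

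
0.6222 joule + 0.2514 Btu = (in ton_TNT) 6.354e-08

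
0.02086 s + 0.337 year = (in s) 1.063e+07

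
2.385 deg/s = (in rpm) 0.3975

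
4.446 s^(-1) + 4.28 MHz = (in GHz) 0.00428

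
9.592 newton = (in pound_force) 2.156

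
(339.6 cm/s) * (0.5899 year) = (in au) 0.0004223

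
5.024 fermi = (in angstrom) 5.024e-05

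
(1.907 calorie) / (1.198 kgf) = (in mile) 0.000422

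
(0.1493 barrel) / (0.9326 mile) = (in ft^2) 0.0001702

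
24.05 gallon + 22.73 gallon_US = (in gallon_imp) 38.95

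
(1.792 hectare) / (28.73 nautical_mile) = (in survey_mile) 0.0002093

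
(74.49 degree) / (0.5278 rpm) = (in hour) 0.006534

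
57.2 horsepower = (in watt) 4.265e+04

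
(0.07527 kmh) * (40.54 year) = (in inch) 1.052e+09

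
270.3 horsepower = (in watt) 2.016e+05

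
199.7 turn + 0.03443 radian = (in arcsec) 2.588e+08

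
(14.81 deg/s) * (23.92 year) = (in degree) 1.117e+10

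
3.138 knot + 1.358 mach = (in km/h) 1670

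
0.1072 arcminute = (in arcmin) 0.1072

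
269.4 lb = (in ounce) 4310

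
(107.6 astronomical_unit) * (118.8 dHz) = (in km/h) 6.884e+14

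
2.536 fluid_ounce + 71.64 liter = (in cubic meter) 0.07171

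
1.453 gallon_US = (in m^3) 0.0055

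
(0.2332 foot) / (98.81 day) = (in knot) 1.618e-08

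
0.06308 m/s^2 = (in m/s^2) 0.06308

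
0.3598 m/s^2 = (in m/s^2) 0.3598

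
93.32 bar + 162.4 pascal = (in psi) 1354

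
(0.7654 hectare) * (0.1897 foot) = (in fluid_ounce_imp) 1.558e+07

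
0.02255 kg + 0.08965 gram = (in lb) 0.04991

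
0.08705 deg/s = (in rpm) 0.01451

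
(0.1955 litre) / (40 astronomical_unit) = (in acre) 8.073e-21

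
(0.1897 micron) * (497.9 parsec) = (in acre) 7.202e+08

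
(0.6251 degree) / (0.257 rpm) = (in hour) 0.0001126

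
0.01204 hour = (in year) 1.374e-06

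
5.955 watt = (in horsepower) 0.007986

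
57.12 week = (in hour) 9596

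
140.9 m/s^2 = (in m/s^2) 140.9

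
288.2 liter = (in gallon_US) 76.13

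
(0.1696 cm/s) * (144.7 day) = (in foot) 6.957e+04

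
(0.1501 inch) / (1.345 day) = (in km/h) 1.181e-07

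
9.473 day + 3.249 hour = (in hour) 230.6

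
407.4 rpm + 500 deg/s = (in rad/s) 51.39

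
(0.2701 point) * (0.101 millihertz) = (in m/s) 9.624e-09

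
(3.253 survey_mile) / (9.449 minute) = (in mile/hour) 20.66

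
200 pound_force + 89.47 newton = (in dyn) 9.791e+07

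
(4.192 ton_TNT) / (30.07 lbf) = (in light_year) 1.386e-08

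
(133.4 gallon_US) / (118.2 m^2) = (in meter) 0.004272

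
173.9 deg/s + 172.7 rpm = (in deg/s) 1210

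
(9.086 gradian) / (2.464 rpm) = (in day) 6.402e-06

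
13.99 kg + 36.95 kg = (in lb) 112.3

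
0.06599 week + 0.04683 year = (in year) 0.0481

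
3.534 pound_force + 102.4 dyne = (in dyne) 1.572e+06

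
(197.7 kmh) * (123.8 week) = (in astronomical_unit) 0.02749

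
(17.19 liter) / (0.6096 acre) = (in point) 0.01975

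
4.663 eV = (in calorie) 1.786e-19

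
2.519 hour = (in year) 0.0002876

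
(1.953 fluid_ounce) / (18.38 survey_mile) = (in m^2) 1.953e-09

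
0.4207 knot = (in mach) 0.0006356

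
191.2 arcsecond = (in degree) 0.05311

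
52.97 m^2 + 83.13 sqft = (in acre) 0.015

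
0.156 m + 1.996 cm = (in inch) 6.928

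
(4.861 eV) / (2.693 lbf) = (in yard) 7.11e-20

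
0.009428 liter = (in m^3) 9.428e-06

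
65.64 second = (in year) 2.081e-06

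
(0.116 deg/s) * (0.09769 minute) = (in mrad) 11.87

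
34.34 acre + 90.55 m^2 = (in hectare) 13.91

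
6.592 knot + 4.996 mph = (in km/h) 20.25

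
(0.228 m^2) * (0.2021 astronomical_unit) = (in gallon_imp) 1.516e+12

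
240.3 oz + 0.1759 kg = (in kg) 6.988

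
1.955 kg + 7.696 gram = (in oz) 69.23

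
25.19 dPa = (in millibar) 0.02519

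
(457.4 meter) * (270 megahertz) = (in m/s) 1.235e+11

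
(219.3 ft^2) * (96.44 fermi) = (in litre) 1.965e-09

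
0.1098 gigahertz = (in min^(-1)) 6.588e+09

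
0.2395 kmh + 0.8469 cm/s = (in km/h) 0.27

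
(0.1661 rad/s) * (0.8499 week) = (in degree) 4.892e+06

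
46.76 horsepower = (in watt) 3.487e+04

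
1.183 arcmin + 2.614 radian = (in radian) 2.614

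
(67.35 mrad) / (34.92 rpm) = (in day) 2.132e-07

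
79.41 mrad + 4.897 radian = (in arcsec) 1.026e+06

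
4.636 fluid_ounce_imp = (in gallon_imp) 0.02898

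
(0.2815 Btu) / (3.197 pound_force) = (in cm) 2088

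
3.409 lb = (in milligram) 1.546e+06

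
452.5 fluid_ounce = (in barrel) 0.08417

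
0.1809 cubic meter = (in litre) 180.9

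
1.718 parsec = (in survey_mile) 3.294e+13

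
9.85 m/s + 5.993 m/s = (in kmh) 57.03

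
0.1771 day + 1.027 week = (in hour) 176.8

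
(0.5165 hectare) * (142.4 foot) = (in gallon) 5.922e+07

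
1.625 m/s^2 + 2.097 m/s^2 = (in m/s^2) 3.722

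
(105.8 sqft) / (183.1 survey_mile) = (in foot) 0.0001094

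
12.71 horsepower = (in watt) 9478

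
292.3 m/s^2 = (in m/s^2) 292.3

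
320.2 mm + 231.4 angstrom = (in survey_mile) 0.000199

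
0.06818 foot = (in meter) 0.02078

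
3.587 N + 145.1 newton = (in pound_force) 33.43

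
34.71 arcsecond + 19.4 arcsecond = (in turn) 4.175e-05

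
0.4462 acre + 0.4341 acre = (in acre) 0.8803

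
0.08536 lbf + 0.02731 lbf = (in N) 0.5012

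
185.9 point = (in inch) 2.582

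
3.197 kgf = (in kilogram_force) 3.197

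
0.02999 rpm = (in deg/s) 0.1799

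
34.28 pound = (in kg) 15.55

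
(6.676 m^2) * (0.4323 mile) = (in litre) 4.645e+06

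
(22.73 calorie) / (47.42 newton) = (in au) 1.341e-11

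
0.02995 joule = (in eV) 1.869e+17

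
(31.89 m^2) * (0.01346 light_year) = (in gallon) 1.073e+18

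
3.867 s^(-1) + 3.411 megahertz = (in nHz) 3.411e+15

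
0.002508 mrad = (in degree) 0.0001437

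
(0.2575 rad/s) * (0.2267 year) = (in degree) 1.055e+08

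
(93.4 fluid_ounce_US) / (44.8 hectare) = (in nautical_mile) 3.329e-12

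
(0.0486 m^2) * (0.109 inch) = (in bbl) 0.0008463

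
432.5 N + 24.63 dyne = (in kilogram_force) 44.1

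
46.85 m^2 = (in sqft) 504.3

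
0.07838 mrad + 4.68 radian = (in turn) 0.7449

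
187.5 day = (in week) 26.79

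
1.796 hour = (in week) 0.01069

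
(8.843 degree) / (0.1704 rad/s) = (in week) 1.498e-06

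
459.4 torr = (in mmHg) 459.4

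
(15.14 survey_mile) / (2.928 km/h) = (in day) 0.3467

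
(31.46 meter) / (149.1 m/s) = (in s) 0.211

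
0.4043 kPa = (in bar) 0.004043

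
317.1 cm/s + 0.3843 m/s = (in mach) 0.01044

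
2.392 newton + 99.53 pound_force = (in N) 445.1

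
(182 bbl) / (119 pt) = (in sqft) 7419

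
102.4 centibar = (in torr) 768.1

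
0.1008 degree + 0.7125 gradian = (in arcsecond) 2671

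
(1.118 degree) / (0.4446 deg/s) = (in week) 4.158e-06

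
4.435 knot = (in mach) 0.006701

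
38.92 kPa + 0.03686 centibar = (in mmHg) 292.2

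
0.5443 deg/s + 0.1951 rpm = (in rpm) 0.2858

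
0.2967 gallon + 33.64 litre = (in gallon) 9.183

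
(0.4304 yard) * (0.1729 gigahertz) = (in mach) 1.998e+05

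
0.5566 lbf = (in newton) 2.476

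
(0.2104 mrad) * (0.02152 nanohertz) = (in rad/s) 4.528e-15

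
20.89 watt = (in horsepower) 0.02801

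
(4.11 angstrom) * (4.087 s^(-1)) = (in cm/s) 1.68e-07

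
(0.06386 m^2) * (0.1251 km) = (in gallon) 2110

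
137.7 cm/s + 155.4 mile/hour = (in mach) 0.2081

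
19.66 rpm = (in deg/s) 118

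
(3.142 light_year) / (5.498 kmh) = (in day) 2.253e+11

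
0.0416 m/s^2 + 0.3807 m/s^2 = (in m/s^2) 0.4223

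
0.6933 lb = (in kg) 0.3145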